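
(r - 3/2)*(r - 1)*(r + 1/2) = r^3 - 2*r^2 + r/4 + 3/4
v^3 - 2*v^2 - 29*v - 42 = (v - 7)*(v + 2)*(v + 3)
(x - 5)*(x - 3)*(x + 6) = x^3 - 2*x^2 - 33*x + 90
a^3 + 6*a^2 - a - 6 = (a - 1)*(a + 1)*(a + 6)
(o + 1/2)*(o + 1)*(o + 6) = o^3 + 15*o^2/2 + 19*o/2 + 3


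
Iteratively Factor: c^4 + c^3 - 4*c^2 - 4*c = (c - 2)*(c^3 + 3*c^2 + 2*c) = (c - 2)*(c + 2)*(c^2 + c) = (c - 2)*(c + 1)*(c + 2)*(c)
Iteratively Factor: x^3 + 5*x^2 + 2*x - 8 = (x + 4)*(x^2 + x - 2) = (x + 2)*(x + 4)*(x - 1)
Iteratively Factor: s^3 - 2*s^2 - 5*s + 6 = (s - 3)*(s^2 + s - 2) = (s - 3)*(s + 2)*(s - 1)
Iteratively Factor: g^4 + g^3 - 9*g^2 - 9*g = (g)*(g^3 + g^2 - 9*g - 9) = g*(g + 1)*(g^2 - 9) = g*(g + 1)*(g + 3)*(g - 3)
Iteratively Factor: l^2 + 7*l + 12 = (l + 3)*(l + 4)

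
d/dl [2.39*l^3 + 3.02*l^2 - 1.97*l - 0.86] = 7.17*l^2 + 6.04*l - 1.97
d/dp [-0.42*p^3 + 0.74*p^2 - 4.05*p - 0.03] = -1.26*p^2 + 1.48*p - 4.05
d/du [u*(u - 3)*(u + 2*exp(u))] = 2*u^2*exp(u) + 3*u^2 - 2*u*exp(u) - 6*u - 6*exp(u)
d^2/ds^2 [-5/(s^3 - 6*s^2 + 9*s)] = 30*(-2*s^2 + 4*s - 3)/(s^3*(s^4 - 12*s^3 + 54*s^2 - 108*s + 81))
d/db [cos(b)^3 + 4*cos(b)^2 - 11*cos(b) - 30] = (-3*cos(b)^2 - 8*cos(b) + 11)*sin(b)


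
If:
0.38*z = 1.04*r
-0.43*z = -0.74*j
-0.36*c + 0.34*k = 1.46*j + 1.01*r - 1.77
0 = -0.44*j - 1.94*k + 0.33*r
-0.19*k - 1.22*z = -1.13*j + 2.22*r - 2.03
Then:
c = -0.22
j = 0.87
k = -0.10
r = 0.54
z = 1.49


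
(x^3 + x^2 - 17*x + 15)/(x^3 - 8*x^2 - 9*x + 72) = (x^2 + 4*x - 5)/(x^2 - 5*x - 24)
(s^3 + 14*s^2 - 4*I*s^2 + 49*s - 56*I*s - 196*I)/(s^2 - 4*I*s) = s + 14 + 49/s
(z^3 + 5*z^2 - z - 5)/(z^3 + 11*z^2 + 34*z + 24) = (z^2 + 4*z - 5)/(z^2 + 10*z + 24)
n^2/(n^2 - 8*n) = n/(n - 8)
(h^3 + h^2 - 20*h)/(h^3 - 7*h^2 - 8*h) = (-h^2 - h + 20)/(-h^2 + 7*h + 8)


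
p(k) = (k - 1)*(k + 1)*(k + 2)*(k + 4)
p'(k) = (k - 1)*(k + 1)*(k + 2) + (k - 1)*(k + 1)*(k + 4) + (k - 1)*(k + 2)*(k + 4) + (k + 1)*(k + 2)*(k + 4)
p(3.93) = 679.27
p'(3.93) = 569.82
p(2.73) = 205.41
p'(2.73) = 247.76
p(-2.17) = -1.15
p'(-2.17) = 7.51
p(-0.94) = -0.38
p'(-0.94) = -6.58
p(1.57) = 29.13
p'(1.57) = 75.83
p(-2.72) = -5.90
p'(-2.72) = 8.60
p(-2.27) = -1.94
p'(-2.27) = 8.18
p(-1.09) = 0.50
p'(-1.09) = -5.05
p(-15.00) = 32032.00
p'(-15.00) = -9666.00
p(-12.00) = 11440.00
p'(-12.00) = -4494.00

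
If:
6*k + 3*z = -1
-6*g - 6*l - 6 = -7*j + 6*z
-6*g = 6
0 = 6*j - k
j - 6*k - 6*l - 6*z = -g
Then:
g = -1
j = -1/42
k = -1/7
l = 5/252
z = -1/21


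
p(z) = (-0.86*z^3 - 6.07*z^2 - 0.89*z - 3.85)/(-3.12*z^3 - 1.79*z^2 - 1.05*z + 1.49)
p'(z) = (-2.58*z^2 - 12.14*z - 0.89)/(-3.12*z^3 - 1.79*z^2 - 1.05*z + 1.49) + (9.36*z^2 + 3.58*z + 1.05)*(-0.86*z^3 - 6.07*z^2 - 0.89*z - 3.85)/(-3.12*z^3 - 1.79*z^2 - 1.05*z + 1.49)^2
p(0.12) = -3.04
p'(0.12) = -5.47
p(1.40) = 1.61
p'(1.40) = -1.35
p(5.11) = 0.60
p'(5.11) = -0.06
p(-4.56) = -0.17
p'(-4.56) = -0.11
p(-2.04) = -0.88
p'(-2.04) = -0.69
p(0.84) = 3.75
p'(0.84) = -10.81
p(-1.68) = -1.19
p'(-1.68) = -1.02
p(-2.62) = -0.58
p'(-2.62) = -0.40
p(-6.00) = -0.05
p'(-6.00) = -0.06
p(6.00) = 0.56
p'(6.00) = -0.04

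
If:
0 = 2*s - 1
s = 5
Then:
No Solution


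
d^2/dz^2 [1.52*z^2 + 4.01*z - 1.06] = 3.04000000000000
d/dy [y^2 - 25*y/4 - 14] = 2*y - 25/4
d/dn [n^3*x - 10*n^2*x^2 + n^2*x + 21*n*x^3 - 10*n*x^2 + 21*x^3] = x*(3*n^2 - 20*n*x + 2*n + 21*x^2 - 10*x)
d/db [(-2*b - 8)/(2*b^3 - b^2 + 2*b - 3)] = 2*(-2*b^3 + b^2 - 2*b + 2*(b + 4)*(3*b^2 - b + 1) + 3)/(2*b^3 - b^2 + 2*b - 3)^2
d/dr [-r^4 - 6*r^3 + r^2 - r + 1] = -4*r^3 - 18*r^2 + 2*r - 1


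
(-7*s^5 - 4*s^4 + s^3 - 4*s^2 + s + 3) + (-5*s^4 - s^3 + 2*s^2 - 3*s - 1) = -7*s^5 - 9*s^4 - 2*s^2 - 2*s + 2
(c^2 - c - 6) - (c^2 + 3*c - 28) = 22 - 4*c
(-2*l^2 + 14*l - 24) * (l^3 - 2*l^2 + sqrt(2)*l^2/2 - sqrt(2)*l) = -2*l^5 - sqrt(2)*l^4 + 18*l^4 - 52*l^3 + 9*sqrt(2)*l^3 - 26*sqrt(2)*l^2 + 48*l^2 + 24*sqrt(2)*l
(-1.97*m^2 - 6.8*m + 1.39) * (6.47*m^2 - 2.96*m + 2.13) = -12.7459*m^4 - 38.1648*m^3 + 24.9252*m^2 - 18.5984*m + 2.9607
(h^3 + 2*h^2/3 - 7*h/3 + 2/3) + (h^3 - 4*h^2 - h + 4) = 2*h^3 - 10*h^2/3 - 10*h/3 + 14/3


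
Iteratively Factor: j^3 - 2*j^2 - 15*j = (j + 3)*(j^2 - 5*j) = (j - 5)*(j + 3)*(j)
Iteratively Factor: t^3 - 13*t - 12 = (t + 3)*(t^2 - 3*t - 4) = (t + 1)*(t + 3)*(t - 4)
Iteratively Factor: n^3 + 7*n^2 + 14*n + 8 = (n + 4)*(n^2 + 3*n + 2) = (n + 2)*(n + 4)*(n + 1)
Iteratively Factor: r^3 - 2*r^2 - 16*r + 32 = (r + 4)*(r^2 - 6*r + 8) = (r - 2)*(r + 4)*(r - 4)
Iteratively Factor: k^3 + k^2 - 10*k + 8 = (k + 4)*(k^2 - 3*k + 2) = (k - 2)*(k + 4)*(k - 1)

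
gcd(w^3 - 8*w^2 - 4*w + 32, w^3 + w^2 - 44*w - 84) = w + 2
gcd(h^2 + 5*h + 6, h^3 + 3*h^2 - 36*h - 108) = h + 3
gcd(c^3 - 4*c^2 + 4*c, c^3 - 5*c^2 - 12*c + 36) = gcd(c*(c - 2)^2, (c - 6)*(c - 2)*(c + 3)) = c - 2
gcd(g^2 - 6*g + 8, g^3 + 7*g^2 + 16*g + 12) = 1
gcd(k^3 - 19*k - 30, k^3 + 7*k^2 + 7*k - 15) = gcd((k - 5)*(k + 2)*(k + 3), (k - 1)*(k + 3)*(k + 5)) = k + 3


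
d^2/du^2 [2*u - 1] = 0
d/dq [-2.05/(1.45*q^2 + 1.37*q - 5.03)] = (5.945*q + 2.8085)/(1.45*q^2 + 1.37*q - 5.03)^2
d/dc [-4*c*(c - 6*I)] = -8*c + 24*I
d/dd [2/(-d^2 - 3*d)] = 2*(2*d + 3)/(d^2*(d + 3)^2)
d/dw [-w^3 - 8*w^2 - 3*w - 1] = -3*w^2 - 16*w - 3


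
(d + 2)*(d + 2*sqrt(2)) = d^2 + 2*d + 2*sqrt(2)*d + 4*sqrt(2)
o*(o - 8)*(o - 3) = o^3 - 11*o^2 + 24*o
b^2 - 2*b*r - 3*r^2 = (b - 3*r)*(b + r)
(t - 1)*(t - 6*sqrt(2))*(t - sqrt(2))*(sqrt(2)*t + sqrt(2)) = sqrt(2)*t^4 - 14*t^3 + 11*sqrt(2)*t^2 + 14*t - 12*sqrt(2)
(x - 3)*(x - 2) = x^2 - 5*x + 6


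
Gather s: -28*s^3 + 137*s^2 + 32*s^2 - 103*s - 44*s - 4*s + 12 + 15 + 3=-28*s^3 + 169*s^2 - 151*s + 30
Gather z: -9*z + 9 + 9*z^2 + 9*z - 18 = 9*z^2 - 9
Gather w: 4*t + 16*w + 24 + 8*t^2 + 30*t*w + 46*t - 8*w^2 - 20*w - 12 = 8*t^2 + 50*t - 8*w^2 + w*(30*t - 4) + 12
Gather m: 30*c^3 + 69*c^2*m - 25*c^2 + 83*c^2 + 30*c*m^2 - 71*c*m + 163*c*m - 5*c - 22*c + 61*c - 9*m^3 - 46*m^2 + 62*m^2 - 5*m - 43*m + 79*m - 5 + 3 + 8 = 30*c^3 + 58*c^2 + 34*c - 9*m^3 + m^2*(30*c + 16) + m*(69*c^2 + 92*c + 31) + 6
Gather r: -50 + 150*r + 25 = 150*r - 25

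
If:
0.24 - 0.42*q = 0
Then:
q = 0.57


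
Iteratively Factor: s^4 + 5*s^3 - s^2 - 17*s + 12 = (s - 1)*(s^3 + 6*s^2 + 5*s - 12) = (s - 1)*(s + 4)*(s^2 + 2*s - 3) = (s - 1)*(s + 3)*(s + 4)*(s - 1)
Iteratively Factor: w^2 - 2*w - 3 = (w - 3)*(w + 1)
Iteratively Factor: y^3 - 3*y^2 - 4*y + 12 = (y - 3)*(y^2 - 4) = (y - 3)*(y - 2)*(y + 2)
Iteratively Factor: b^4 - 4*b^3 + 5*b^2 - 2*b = (b - 2)*(b^3 - 2*b^2 + b) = b*(b - 2)*(b^2 - 2*b + 1) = b*(b - 2)*(b - 1)*(b - 1)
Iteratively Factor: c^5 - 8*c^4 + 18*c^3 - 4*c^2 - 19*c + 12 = (c + 1)*(c^4 - 9*c^3 + 27*c^2 - 31*c + 12) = (c - 4)*(c + 1)*(c^3 - 5*c^2 + 7*c - 3) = (c - 4)*(c - 1)*(c + 1)*(c^2 - 4*c + 3) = (c - 4)*(c - 1)^2*(c + 1)*(c - 3)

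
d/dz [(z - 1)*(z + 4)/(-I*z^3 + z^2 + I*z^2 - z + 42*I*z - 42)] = ((-2*z - 3)*(I*z^3 - z^2 - I*z^2 + z - 42*I*z + 42) - (z - 1)*(z + 4)*(-3*I*z^2 + 2*z + 2*I*z - 1 + 42*I))/(I*z^3 - z^2 - I*z^2 + z - 42*I*z + 42)^2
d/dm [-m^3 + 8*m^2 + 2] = m*(16 - 3*m)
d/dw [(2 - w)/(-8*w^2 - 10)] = (-4*w^2 + 16*w + 5)/(2*(16*w^4 + 40*w^2 + 25))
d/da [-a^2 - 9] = -2*a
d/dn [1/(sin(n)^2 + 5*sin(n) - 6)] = -(2*sin(n) + 5)*cos(n)/(sin(n)^2 + 5*sin(n) - 6)^2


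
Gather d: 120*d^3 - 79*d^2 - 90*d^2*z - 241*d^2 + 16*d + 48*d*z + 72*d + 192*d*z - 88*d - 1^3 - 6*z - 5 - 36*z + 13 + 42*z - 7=120*d^3 + d^2*(-90*z - 320) + 240*d*z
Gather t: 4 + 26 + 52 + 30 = 112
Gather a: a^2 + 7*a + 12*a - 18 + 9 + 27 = a^2 + 19*a + 18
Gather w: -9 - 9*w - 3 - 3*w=-12*w - 12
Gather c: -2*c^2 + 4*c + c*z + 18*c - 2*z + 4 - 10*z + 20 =-2*c^2 + c*(z + 22) - 12*z + 24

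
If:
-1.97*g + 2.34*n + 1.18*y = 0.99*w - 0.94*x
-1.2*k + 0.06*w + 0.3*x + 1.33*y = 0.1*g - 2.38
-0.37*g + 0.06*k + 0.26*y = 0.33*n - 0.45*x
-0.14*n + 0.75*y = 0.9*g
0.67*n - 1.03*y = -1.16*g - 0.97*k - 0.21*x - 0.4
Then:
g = 0.988141827705807*y + 0.374437450427512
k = 0.694811430786535*y + 1.15121906267779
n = -0.995197463823044*y - 2.40709789560543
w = -3.6847419752302*y - 7.96407196626185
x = -0.587758605905884*y - 1.61083020589396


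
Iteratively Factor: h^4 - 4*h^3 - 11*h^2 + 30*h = (h - 2)*(h^3 - 2*h^2 - 15*h) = (h - 5)*(h - 2)*(h^2 + 3*h) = (h - 5)*(h - 2)*(h + 3)*(h)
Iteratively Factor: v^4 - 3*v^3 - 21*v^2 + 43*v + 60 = (v + 1)*(v^3 - 4*v^2 - 17*v + 60) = (v - 3)*(v + 1)*(v^2 - v - 20) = (v - 5)*(v - 3)*(v + 1)*(v + 4)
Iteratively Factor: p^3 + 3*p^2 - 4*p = (p)*(p^2 + 3*p - 4) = p*(p - 1)*(p + 4)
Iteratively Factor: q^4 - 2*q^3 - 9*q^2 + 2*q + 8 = (q - 1)*(q^3 - q^2 - 10*q - 8) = (q - 1)*(q + 1)*(q^2 - 2*q - 8) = (q - 4)*(q - 1)*(q + 1)*(q + 2)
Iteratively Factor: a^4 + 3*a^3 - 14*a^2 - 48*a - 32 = (a + 1)*(a^3 + 2*a^2 - 16*a - 32) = (a + 1)*(a + 4)*(a^2 - 2*a - 8) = (a + 1)*(a + 2)*(a + 4)*(a - 4)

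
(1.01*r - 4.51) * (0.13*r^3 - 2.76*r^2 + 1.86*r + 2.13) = 0.1313*r^4 - 3.3739*r^3 + 14.3262*r^2 - 6.2373*r - 9.6063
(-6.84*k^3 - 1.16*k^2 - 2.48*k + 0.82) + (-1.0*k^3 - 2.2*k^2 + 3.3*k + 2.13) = -7.84*k^3 - 3.36*k^2 + 0.82*k + 2.95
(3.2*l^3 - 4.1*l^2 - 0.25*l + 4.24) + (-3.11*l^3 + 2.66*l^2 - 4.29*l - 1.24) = 0.0900000000000003*l^3 - 1.44*l^2 - 4.54*l + 3.0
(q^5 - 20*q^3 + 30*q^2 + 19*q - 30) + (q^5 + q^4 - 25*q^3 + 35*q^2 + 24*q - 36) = 2*q^5 + q^4 - 45*q^3 + 65*q^2 + 43*q - 66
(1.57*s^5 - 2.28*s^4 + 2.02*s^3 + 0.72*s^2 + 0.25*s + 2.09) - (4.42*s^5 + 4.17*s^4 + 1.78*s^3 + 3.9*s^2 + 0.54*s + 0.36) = -2.85*s^5 - 6.45*s^4 + 0.24*s^3 - 3.18*s^2 - 0.29*s + 1.73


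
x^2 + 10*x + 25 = (x + 5)^2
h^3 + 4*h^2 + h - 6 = (h - 1)*(h + 2)*(h + 3)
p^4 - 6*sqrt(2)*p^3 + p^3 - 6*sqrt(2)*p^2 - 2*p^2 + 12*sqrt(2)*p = p*(p - 1)*(p + 2)*(p - 6*sqrt(2))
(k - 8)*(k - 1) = k^2 - 9*k + 8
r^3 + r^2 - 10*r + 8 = (r - 2)*(r - 1)*(r + 4)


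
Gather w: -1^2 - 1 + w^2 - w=w^2 - w - 2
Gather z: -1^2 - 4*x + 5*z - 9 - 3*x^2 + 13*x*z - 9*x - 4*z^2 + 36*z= -3*x^2 - 13*x - 4*z^2 + z*(13*x + 41) - 10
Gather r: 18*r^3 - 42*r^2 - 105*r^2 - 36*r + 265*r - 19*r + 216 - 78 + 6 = 18*r^3 - 147*r^2 + 210*r + 144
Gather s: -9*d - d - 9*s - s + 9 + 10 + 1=-10*d - 10*s + 20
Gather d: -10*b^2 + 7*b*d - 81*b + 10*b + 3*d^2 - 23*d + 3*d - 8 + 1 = -10*b^2 - 71*b + 3*d^2 + d*(7*b - 20) - 7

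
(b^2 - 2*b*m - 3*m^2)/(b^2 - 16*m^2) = (b^2 - 2*b*m - 3*m^2)/(b^2 - 16*m^2)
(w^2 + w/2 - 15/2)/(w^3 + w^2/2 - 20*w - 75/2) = (2*w - 5)/(2*w^2 - 5*w - 25)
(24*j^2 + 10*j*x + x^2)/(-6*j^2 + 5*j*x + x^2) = (4*j + x)/(-j + x)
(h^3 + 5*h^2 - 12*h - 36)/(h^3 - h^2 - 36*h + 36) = (h^2 - h - 6)/(h^2 - 7*h + 6)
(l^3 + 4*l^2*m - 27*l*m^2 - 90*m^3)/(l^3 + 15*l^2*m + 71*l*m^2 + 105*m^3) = (l^2 + l*m - 30*m^2)/(l^2 + 12*l*m + 35*m^2)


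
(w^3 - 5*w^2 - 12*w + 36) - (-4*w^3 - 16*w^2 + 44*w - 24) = 5*w^3 + 11*w^2 - 56*w + 60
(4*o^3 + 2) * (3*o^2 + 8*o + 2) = 12*o^5 + 32*o^4 + 8*o^3 + 6*o^2 + 16*o + 4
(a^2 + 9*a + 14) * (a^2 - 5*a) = a^4 + 4*a^3 - 31*a^2 - 70*a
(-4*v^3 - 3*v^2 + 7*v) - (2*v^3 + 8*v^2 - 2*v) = -6*v^3 - 11*v^2 + 9*v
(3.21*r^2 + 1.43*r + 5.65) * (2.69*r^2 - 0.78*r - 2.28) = 8.6349*r^4 + 1.3429*r^3 + 6.7643*r^2 - 7.6674*r - 12.882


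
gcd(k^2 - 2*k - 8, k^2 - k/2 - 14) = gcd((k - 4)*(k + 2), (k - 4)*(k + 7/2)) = k - 4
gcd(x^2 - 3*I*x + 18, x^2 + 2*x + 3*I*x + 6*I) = x + 3*I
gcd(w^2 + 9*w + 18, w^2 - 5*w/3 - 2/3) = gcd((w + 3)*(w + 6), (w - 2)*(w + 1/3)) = 1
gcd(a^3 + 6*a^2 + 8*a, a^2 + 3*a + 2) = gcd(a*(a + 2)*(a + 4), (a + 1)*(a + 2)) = a + 2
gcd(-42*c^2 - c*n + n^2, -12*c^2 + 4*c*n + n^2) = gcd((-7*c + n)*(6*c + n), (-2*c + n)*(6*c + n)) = 6*c + n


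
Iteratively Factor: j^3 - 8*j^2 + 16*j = (j)*(j^2 - 8*j + 16) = j*(j - 4)*(j - 4)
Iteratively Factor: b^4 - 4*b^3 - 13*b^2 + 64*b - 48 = (b - 1)*(b^3 - 3*b^2 - 16*b + 48) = (b - 1)*(b + 4)*(b^2 - 7*b + 12) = (b - 4)*(b - 1)*(b + 4)*(b - 3)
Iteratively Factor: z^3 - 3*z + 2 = (z - 1)*(z^2 + z - 2) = (z - 1)*(z + 2)*(z - 1)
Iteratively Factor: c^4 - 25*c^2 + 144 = (c + 3)*(c^3 - 3*c^2 - 16*c + 48) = (c - 4)*(c + 3)*(c^2 + c - 12) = (c - 4)*(c - 3)*(c + 3)*(c + 4)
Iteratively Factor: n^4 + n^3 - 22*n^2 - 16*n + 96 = (n + 4)*(n^3 - 3*n^2 - 10*n + 24) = (n - 2)*(n + 4)*(n^2 - n - 12) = (n - 4)*(n - 2)*(n + 4)*(n + 3)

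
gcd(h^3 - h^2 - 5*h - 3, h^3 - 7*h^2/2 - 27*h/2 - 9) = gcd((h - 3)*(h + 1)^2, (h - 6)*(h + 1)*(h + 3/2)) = h + 1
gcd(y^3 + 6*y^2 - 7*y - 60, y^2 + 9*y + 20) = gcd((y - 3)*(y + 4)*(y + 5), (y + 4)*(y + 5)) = y^2 + 9*y + 20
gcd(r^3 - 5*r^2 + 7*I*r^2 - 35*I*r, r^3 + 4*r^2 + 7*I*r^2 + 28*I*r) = r^2 + 7*I*r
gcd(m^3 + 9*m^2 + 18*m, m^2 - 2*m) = m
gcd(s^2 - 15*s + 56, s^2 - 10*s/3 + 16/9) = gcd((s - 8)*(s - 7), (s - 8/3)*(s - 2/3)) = 1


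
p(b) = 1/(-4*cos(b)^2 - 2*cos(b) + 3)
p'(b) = (-8*sin(b)*cos(b) - 2*sin(b))/(-4*cos(b)^2 - 2*cos(b) + 3)^2 = -2*(4*cos(b) + 1)*sin(b)/(4*cos(b)^2 + 2*cos(b) - 3)^2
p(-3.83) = 0.46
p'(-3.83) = 0.57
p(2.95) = 0.90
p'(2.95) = 0.91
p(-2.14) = 0.34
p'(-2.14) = -0.23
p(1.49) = 0.36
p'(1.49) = -0.33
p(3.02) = 0.96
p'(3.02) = 0.66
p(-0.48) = -0.52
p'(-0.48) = 1.14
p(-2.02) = 0.32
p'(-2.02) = -0.14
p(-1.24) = 0.52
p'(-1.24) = 1.17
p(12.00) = -0.65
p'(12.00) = 1.99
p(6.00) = -0.38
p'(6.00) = 0.40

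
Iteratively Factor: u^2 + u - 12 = (u - 3)*(u + 4)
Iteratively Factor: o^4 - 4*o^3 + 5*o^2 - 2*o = (o - 2)*(o^3 - 2*o^2 + o) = (o - 2)*(o - 1)*(o^2 - o) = o*(o - 2)*(o - 1)*(o - 1)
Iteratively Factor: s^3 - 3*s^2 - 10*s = (s + 2)*(s^2 - 5*s) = s*(s + 2)*(s - 5)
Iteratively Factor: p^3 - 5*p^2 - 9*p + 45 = (p - 3)*(p^2 - 2*p - 15) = (p - 3)*(p + 3)*(p - 5)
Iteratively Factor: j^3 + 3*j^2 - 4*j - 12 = (j + 3)*(j^2 - 4) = (j - 2)*(j + 3)*(j + 2)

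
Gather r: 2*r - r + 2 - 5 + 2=r - 1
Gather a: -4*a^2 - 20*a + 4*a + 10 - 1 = -4*a^2 - 16*a + 9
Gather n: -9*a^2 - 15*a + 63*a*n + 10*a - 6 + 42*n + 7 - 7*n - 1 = -9*a^2 - 5*a + n*(63*a + 35)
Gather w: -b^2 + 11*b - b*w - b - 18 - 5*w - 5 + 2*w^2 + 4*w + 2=-b^2 + 10*b + 2*w^2 + w*(-b - 1) - 21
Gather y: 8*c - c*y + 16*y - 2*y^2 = 8*c - 2*y^2 + y*(16 - c)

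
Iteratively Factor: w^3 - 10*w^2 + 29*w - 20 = (w - 1)*(w^2 - 9*w + 20) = (w - 5)*(w - 1)*(w - 4)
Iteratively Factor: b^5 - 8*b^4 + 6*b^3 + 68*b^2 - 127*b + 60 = (b - 4)*(b^4 - 4*b^3 - 10*b^2 + 28*b - 15) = (b - 4)*(b - 1)*(b^3 - 3*b^2 - 13*b + 15) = (b - 5)*(b - 4)*(b - 1)*(b^2 + 2*b - 3) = (b - 5)*(b - 4)*(b - 1)^2*(b + 3)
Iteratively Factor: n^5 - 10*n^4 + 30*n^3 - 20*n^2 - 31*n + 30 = (n + 1)*(n^4 - 11*n^3 + 41*n^2 - 61*n + 30) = (n - 5)*(n + 1)*(n^3 - 6*n^2 + 11*n - 6) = (n - 5)*(n - 3)*(n + 1)*(n^2 - 3*n + 2) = (n - 5)*(n - 3)*(n - 1)*(n + 1)*(n - 2)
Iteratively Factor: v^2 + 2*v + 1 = (v + 1)*(v + 1)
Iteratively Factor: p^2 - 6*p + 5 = (p - 1)*(p - 5)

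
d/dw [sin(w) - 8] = cos(w)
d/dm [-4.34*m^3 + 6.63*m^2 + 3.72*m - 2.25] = -13.02*m^2 + 13.26*m + 3.72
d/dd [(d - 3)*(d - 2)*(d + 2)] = 3*d^2 - 6*d - 4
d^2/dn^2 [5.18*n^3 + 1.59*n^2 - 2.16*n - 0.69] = 31.08*n + 3.18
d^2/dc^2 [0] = 0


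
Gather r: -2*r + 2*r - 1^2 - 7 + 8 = 0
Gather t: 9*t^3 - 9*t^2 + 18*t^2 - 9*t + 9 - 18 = 9*t^3 + 9*t^2 - 9*t - 9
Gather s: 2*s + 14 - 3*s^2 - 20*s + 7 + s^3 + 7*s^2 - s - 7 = s^3 + 4*s^2 - 19*s + 14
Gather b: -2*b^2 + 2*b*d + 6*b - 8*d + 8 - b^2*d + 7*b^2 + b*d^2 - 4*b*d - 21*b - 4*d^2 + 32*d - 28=b^2*(5 - d) + b*(d^2 - 2*d - 15) - 4*d^2 + 24*d - 20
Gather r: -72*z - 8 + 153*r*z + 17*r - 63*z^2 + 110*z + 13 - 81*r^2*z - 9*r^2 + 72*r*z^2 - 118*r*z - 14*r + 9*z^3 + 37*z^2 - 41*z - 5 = r^2*(-81*z - 9) + r*(72*z^2 + 35*z + 3) + 9*z^3 - 26*z^2 - 3*z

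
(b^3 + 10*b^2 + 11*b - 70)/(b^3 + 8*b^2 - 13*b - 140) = (b - 2)/(b - 4)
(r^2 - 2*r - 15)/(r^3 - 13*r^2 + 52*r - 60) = (r + 3)/(r^2 - 8*r + 12)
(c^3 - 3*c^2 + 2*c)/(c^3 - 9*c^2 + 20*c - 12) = c/(c - 6)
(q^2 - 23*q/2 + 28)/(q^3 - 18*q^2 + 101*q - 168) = (q - 7/2)/(q^2 - 10*q + 21)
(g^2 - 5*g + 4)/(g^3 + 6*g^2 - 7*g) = (g - 4)/(g*(g + 7))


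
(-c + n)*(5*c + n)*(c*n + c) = -5*c^3*n - 5*c^3 + 4*c^2*n^2 + 4*c^2*n + c*n^3 + c*n^2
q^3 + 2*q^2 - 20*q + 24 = (q - 2)^2*(q + 6)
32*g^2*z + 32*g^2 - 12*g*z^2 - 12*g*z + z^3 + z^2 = (-8*g + z)*(-4*g + z)*(z + 1)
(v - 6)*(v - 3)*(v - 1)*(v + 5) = v^4 - 5*v^3 - 23*v^2 + 117*v - 90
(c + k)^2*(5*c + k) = 5*c^3 + 11*c^2*k + 7*c*k^2 + k^3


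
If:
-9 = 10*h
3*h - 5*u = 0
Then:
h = -9/10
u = -27/50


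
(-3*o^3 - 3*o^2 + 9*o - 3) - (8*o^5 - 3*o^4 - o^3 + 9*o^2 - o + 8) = -8*o^5 + 3*o^4 - 2*o^3 - 12*o^2 + 10*o - 11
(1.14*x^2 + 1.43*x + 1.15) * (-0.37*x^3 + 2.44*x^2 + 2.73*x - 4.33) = -0.4218*x^5 + 2.2525*x^4 + 6.1759*x^3 + 1.7737*x^2 - 3.0524*x - 4.9795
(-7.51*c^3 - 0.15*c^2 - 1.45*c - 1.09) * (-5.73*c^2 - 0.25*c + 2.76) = 43.0323*c^5 + 2.737*c^4 - 12.3816*c^3 + 6.1942*c^2 - 3.7295*c - 3.0084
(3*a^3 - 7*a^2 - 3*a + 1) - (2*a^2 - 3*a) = 3*a^3 - 9*a^2 + 1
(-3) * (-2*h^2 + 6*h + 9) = 6*h^2 - 18*h - 27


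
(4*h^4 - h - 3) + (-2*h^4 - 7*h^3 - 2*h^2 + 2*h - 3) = 2*h^4 - 7*h^3 - 2*h^2 + h - 6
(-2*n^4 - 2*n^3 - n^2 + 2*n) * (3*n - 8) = -6*n^5 + 10*n^4 + 13*n^3 + 14*n^2 - 16*n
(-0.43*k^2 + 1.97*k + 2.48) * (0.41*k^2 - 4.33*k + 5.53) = -0.1763*k^4 + 2.6696*k^3 - 9.8912*k^2 + 0.1557*k + 13.7144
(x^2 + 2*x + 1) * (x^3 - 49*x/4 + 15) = x^5 + 2*x^4 - 45*x^3/4 - 19*x^2/2 + 71*x/4 + 15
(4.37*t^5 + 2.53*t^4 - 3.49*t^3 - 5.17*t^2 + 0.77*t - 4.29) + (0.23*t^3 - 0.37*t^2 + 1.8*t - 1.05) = 4.37*t^5 + 2.53*t^4 - 3.26*t^3 - 5.54*t^2 + 2.57*t - 5.34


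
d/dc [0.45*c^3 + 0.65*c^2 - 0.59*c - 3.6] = 1.35*c^2 + 1.3*c - 0.59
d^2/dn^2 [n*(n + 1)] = 2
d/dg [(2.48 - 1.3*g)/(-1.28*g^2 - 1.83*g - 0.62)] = (-1.664*g^2 + 6.3488*g + 5.3444)/(1.6384*g^4 + 4.6848*g^3 + 4.9361*g^2 + 2.2692*g + 0.3844)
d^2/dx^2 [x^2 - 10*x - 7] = 2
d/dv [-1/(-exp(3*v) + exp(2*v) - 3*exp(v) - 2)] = (-3*exp(2*v) + 2*exp(v) - 3)*exp(v)/(exp(3*v) - exp(2*v) + 3*exp(v) + 2)^2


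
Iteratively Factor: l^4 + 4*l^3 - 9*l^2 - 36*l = (l - 3)*(l^3 + 7*l^2 + 12*l) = (l - 3)*(l + 4)*(l^2 + 3*l) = l*(l - 3)*(l + 4)*(l + 3)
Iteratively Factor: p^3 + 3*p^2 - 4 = (p + 2)*(p^2 + p - 2) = (p + 2)^2*(p - 1)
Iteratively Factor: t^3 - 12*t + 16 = (t - 2)*(t^2 + 2*t - 8) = (t - 2)*(t + 4)*(t - 2)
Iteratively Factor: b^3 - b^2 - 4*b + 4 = (b + 2)*(b^2 - 3*b + 2) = (b - 1)*(b + 2)*(b - 2)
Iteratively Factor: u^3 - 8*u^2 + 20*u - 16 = (u - 2)*(u^2 - 6*u + 8) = (u - 4)*(u - 2)*(u - 2)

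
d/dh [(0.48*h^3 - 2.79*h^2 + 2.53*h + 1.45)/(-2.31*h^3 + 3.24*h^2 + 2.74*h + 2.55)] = (-4.44089209850063e-16*h^5 - 4.88969999999999*h^4 + 14.319*h^3 - 2.1213*h^2 - 23.625*h + 2.4785)/(5.3361*h^6 - 14.9688*h^5 - 2.1612*h^4 + 5.9742*h^3 + 24.0316*h^2 + 13.974*h + 6.5025)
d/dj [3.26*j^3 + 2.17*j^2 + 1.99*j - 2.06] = 9.78*j^2 + 4.34*j + 1.99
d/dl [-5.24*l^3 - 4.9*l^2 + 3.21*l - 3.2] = -15.72*l^2 - 9.8*l + 3.21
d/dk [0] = 0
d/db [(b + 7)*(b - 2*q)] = 2*b - 2*q + 7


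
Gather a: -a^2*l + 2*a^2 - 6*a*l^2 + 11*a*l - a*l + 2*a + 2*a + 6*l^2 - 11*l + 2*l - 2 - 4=a^2*(2 - l) + a*(-6*l^2 + 10*l + 4) + 6*l^2 - 9*l - 6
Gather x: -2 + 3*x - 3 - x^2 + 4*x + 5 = -x^2 + 7*x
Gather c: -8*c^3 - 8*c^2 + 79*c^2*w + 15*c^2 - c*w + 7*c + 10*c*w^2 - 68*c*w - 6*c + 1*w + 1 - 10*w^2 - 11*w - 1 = -8*c^3 + c^2*(79*w + 7) + c*(10*w^2 - 69*w + 1) - 10*w^2 - 10*w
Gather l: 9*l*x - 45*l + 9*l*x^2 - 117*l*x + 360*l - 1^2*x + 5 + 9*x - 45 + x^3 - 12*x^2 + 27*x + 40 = l*(9*x^2 - 108*x + 315) + x^3 - 12*x^2 + 35*x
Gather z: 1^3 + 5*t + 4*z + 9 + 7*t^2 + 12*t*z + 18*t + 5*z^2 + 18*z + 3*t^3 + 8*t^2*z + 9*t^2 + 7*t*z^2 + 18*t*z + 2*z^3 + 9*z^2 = 3*t^3 + 16*t^2 + 23*t + 2*z^3 + z^2*(7*t + 14) + z*(8*t^2 + 30*t + 22) + 10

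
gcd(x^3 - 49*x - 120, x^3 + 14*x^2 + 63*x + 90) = x^2 + 8*x + 15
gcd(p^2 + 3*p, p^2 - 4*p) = p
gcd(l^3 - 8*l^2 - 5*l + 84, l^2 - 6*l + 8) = l - 4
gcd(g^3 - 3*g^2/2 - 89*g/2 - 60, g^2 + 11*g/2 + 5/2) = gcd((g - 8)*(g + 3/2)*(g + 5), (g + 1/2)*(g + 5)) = g + 5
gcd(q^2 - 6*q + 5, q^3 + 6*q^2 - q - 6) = q - 1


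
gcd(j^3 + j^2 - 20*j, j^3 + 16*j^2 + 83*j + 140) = j + 5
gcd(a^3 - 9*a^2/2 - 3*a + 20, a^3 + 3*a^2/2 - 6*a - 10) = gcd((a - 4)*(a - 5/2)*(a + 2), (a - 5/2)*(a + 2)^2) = a^2 - a/2 - 5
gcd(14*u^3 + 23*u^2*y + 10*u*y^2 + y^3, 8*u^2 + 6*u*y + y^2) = 2*u + y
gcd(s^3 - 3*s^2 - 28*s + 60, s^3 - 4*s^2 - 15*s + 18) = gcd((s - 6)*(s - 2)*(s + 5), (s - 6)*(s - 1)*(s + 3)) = s - 6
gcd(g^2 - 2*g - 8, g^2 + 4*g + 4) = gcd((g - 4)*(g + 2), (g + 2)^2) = g + 2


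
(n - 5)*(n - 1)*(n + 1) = n^3 - 5*n^2 - n + 5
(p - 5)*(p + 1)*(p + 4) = p^3 - 21*p - 20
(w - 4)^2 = w^2 - 8*w + 16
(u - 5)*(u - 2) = u^2 - 7*u + 10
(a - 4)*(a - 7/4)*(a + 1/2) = a^3 - 21*a^2/4 + 33*a/8 + 7/2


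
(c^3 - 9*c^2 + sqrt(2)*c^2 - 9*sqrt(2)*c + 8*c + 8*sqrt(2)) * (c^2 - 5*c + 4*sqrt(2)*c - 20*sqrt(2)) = c^5 - 14*c^4 + 5*sqrt(2)*c^4 - 70*sqrt(2)*c^3 + 61*c^3 - 152*c^2 + 265*sqrt(2)*c^2 - 200*sqrt(2)*c + 424*c - 320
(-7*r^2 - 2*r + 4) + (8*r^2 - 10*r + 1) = r^2 - 12*r + 5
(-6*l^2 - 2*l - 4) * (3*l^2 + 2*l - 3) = -18*l^4 - 18*l^3 + 2*l^2 - 2*l + 12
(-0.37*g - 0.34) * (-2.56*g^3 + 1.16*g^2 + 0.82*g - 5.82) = 0.9472*g^4 + 0.4412*g^3 - 0.6978*g^2 + 1.8746*g + 1.9788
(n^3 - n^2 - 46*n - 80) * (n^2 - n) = n^5 - 2*n^4 - 45*n^3 - 34*n^2 + 80*n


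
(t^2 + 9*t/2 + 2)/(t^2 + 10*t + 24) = (t + 1/2)/(t + 6)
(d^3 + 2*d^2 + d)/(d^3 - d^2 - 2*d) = (d + 1)/(d - 2)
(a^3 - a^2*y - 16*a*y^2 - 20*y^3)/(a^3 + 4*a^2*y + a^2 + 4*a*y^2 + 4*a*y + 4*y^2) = (a - 5*y)/(a + 1)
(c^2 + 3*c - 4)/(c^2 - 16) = (c - 1)/(c - 4)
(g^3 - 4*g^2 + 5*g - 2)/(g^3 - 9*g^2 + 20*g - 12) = (g - 1)/(g - 6)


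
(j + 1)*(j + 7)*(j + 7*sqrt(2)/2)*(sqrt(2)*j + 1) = sqrt(2)*j^4 + 8*j^3 + 8*sqrt(2)*j^3 + 21*sqrt(2)*j^2/2 + 64*j^2 + 28*sqrt(2)*j + 56*j + 49*sqrt(2)/2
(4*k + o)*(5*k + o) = 20*k^2 + 9*k*o + o^2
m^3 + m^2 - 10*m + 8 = (m - 2)*(m - 1)*(m + 4)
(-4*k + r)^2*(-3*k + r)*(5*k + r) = -240*k^4 + 152*k^3*r - 15*k^2*r^2 - 6*k*r^3 + r^4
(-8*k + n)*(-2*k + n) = 16*k^2 - 10*k*n + n^2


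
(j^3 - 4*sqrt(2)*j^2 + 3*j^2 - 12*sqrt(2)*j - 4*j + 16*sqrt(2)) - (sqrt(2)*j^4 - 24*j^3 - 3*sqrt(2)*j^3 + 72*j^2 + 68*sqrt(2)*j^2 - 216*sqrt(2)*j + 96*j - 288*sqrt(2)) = -sqrt(2)*j^4 + 3*sqrt(2)*j^3 + 25*j^3 - 72*sqrt(2)*j^2 - 69*j^2 - 100*j + 204*sqrt(2)*j + 304*sqrt(2)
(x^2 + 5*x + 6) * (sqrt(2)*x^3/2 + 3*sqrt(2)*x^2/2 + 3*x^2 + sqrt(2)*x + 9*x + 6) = sqrt(2)*x^5/2 + 3*x^4 + 4*sqrt(2)*x^4 + 23*sqrt(2)*x^3/2 + 24*x^3 + 14*sqrt(2)*x^2 + 69*x^2 + 6*sqrt(2)*x + 84*x + 36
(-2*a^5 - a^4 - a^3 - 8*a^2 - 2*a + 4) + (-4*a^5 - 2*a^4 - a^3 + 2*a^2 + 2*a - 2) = -6*a^5 - 3*a^4 - 2*a^3 - 6*a^2 + 2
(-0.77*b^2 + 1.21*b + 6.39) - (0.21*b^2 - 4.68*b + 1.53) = -0.98*b^2 + 5.89*b + 4.86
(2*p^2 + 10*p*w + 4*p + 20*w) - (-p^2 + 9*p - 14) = 3*p^2 + 10*p*w - 5*p + 20*w + 14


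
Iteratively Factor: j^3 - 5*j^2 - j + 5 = (j - 1)*(j^2 - 4*j - 5) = (j - 1)*(j + 1)*(j - 5)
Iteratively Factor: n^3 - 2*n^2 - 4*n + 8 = (n - 2)*(n^2 - 4) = (n - 2)^2*(n + 2)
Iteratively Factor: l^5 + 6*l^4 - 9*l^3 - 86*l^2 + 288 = (l + 4)*(l^4 + 2*l^3 - 17*l^2 - 18*l + 72) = (l + 4)^2*(l^3 - 2*l^2 - 9*l + 18) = (l - 3)*(l + 4)^2*(l^2 + l - 6) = (l - 3)*(l + 3)*(l + 4)^2*(l - 2)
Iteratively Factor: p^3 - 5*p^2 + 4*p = (p - 1)*(p^2 - 4*p) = p*(p - 1)*(p - 4)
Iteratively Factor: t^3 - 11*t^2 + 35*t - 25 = (t - 5)*(t^2 - 6*t + 5) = (t - 5)*(t - 1)*(t - 5)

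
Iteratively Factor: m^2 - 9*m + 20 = (m - 5)*(m - 4)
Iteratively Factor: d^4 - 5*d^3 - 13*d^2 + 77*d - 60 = (d - 1)*(d^3 - 4*d^2 - 17*d + 60) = (d - 3)*(d - 1)*(d^2 - d - 20) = (d - 3)*(d - 1)*(d + 4)*(d - 5)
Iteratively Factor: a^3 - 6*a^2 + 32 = (a + 2)*(a^2 - 8*a + 16) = (a - 4)*(a + 2)*(a - 4)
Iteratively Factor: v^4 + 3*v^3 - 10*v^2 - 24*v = (v - 3)*(v^3 + 6*v^2 + 8*v) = (v - 3)*(v + 4)*(v^2 + 2*v) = v*(v - 3)*(v + 4)*(v + 2)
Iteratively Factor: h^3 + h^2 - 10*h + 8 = (h + 4)*(h^2 - 3*h + 2) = (h - 1)*(h + 4)*(h - 2)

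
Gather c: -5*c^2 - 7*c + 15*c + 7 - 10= -5*c^2 + 8*c - 3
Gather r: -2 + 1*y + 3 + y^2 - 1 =y^2 + y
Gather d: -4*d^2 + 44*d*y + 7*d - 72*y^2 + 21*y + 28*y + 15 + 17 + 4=-4*d^2 + d*(44*y + 7) - 72*y^2 + 49*y + 36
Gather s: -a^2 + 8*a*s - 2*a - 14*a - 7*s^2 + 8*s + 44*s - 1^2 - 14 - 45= -a^2 - 16*a - 7*s^2 + s*(8*a + 52) - 60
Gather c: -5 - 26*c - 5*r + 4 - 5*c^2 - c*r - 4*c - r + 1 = -5*c^2 + c*(-r - 30) - 6*r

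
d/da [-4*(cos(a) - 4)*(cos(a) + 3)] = -4*sin(a) + 4*sin(2*a)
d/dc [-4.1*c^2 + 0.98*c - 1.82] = 0.98 - 8.2*c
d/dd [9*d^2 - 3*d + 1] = 18*d - 3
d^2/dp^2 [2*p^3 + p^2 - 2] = 12*p + 2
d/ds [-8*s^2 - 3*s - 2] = -16*s - 3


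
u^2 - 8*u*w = u*(u - 8*w)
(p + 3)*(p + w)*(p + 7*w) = p^3 + 8*p^2*w + 3*p^2 + 7*p*w^2 + 24*p*w + 21*w^2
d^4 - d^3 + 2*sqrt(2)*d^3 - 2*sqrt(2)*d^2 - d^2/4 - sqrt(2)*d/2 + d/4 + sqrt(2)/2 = (d - 1)*(d - 1/2)*(d + 1/2)*(d + 2*sqrt(2))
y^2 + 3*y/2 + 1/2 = (y + 1/2)*(y + 1)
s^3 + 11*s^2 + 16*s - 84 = (s - 2)*(s + 6)*(s + 7)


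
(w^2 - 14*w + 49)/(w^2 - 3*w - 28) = (w - 7)/(w + 4)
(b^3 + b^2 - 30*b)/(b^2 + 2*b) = (b^2 + b - 30)/(b + 2)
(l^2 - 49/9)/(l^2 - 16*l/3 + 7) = (l + 7/3)/(l - 3)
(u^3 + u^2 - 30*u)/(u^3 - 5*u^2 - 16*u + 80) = u*(u + 6)/(u^2 - 16)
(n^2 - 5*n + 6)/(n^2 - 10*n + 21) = (n - 2)/(n - 7)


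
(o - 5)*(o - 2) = o^2 - 7*o + 10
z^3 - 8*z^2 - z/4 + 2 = (z - 8)*(z - 1/2)*(z + 1/2)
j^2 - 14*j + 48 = (j - 8)*(j - 6)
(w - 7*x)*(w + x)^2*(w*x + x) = w^4*x - 5*w^3*x^2 + w^3*x - 13*w^2*x^3 - 5*w^2*x^2 - 7*w*x^4 - 13*w*x^3 - 7*x^4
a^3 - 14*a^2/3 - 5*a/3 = a*(a - 5)*(a + 1/3)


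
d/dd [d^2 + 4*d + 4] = 2*d + 4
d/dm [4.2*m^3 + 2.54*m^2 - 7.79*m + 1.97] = 12.6*m^2 + 5.08*m - 7.79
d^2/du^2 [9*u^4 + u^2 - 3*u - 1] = 108*u^2 + 2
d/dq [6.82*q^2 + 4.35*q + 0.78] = 13.64*q + 4.35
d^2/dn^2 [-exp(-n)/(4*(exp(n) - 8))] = (-exp(2*n) + 6*exp(n) - 16)*exp(-n)/(exp(3*n) - 24*exp(2*n) + 192*exp(n) - 512)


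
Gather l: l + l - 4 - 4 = 2*l - 8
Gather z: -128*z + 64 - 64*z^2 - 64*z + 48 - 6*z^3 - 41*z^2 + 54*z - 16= -6*z^3 - 105*z^2 - 138*z + 96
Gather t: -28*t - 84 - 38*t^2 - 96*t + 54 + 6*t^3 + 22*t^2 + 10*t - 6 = 6*t^3 - 16*t^2 - 114*t - 36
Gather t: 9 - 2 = 7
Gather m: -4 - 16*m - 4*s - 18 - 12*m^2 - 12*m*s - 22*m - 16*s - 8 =-12*m^2 + m*(-12*s - 38) - 20*s - 30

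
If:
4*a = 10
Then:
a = 5/2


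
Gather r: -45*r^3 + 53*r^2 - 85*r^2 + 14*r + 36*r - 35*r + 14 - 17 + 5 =-45*r^3 - 32*r^2 + 15*r + 2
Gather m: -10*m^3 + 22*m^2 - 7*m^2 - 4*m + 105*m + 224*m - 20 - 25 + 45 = -10*m^3 + 15*m^2 + 325*m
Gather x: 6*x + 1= 6*x + 1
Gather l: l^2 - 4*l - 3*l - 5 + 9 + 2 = l^2 - 7*l + 6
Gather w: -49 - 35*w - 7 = -35*w - 56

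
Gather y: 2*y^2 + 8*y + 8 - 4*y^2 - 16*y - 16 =-2*y^2 - 8*y - 8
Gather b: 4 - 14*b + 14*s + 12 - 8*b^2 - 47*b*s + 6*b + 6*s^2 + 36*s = -8*b^2 + b*(-47*s - 8) + 6*s^2 + 50*s + 16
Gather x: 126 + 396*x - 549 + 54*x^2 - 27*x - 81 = 54*x^2 + 369*x - 504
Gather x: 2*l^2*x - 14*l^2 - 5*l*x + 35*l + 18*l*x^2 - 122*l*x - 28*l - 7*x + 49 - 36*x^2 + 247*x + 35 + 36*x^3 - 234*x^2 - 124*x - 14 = -14*l^2 + 7*l + 36*x^3 + x^2*(18*l - 270) + x*(2*l^2 - 127*l + 116) + 70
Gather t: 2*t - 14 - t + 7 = t - 7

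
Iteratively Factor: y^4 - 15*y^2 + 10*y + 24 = (y - 2)*(y^3 + 2*y^2 - 11*y - 12) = (y - 2)*(y + 4)*(y^2 - 2*y - 3) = (y - 3)*(y - 2)*(y + 4)*(y + 1)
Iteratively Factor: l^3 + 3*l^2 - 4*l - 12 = (l - 2)*(l^2 + 5*l + 6) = (l - 2)*(l + 2)*(l + 3)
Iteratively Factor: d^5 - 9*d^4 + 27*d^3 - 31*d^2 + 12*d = (d - 3)*(d^4 - 6*d^3 + 9*d^2 - 4*d) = d*(d - 3)*(d^3 - 6*d^2 + 9*d - 4) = d*(d - 3)*(d - 1)*(d^2 - 5*d + 4) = d*(d - 4)*(d - 3)*(d - 1)*(d - 1)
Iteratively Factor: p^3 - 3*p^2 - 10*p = (p)*(p^2 - 3*p - 10) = p*(p - 5)*(p + 2)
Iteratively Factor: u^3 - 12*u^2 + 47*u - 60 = (u - 4)*(u^2 - 8*u + 15) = (u - 5)*(u - 4)*(u - 3)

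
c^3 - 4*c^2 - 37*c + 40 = (c - 8)*(c - 1)*(c + 5)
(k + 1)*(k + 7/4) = k^2 + 11*k/4 + 7/4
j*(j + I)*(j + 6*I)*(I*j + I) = I*j^4 - 7*j^3 + I*j^3 - 7*j^2 - 6*I*j^2 - 6*I*j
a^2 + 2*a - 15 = (a - 3)*(a + 5)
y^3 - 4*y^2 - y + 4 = (y - 4)*(y - 1)*(y + 1)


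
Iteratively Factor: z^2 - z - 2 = (z + 1)*(z - 2)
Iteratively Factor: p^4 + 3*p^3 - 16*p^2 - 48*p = (p + 4)*(p^3 - p^2 - 12*p) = (p + 3)*(p + 4)*(p^2 - 4*p) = p*(p + 3)*(p + 4)*(p - 4)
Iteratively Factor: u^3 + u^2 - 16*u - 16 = (u + 4)*(u^2 - 3*u - 4) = (u - 4)*(u + 4)*(u + 1)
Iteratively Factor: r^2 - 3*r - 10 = (r + 2)*(r - 5)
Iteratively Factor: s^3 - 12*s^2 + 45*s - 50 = (s - 5)*(s^2 - 7*s + 10) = (s - 5)*(s - 2)*(s - 5)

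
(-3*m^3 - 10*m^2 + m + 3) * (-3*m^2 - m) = 9*m^5 + 33*m^4 + 7*m^3 - 10*m^2 - 3*m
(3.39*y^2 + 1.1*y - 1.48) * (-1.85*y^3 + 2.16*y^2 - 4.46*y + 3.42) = -6.2715*y^5 + 5.2874*y^4 - 10.0054*y^3 + 3.491*y^2 + 10.3628*y - 5.0616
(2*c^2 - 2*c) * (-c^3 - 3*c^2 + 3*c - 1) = -2*c^5 - 4*c^4 + 12*c^3 - 8*c^2 + 2*c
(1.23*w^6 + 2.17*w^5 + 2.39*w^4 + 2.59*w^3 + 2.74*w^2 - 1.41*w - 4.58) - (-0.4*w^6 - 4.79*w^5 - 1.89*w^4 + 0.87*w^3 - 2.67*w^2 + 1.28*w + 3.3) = 1.63*w^6 + 6.96*w^5 + 4.28*w^4 + 1.72*w^3 + 5.41*w^2 - 2.69*w - 7.88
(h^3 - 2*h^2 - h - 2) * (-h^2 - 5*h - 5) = -h^5 - 3*h^4 + 6*h^3 + 17*h^2 + 15*h + 10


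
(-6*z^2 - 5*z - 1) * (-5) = 30*z^2 + 25*z + 5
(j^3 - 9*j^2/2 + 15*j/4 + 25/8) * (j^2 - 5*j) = j^5 - 19*j^4/2 + 105*j^3/4 - 125*j^2/8 - 125*j/8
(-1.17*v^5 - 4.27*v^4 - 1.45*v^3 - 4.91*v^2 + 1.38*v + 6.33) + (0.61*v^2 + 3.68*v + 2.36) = -1.17*v^5 - 4.27*v^4 - 1.45*v^3 - 4.3*v^2 + 5.06*v + 8.69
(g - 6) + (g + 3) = 2*g - 3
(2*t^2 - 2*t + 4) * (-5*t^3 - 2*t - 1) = -10*t^5 + 10*t^4 - 24*t^3 + 2*t^2 - 6*t - 4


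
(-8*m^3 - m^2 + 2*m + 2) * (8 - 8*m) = 64*m^4 - 56*m^3 - 24*m^2 + 16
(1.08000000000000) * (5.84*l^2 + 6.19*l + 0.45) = 6.3072*l^2 + 6.6852*l + 0.486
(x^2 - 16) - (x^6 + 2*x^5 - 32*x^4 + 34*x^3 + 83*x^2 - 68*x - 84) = -x^6 - 2*x^5 + 32*x^4 - 34*x^3 - 82*x^2 + 68*x + 68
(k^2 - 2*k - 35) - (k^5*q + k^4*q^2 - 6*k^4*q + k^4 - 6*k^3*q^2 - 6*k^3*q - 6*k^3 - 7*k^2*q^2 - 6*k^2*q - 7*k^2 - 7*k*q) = -k^5*q - k^4*q^2 + 6*k^4*q - k^4 + 6*k^3*q^2 + 6*k^3*q + 6*k^3 + 7*k^2*q^2 + 6*k^2*q + 8*k^2 + 7*k*q - 2*k - 35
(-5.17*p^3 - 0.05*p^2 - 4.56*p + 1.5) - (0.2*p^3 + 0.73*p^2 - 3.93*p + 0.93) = -5.37*p^3 - 0.78*p^2 - 0.629999999999999*p + 0.57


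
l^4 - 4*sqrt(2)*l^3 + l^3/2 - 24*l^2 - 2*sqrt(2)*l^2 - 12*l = l*(l + 1/2)*(l - 6*sqrt(2))*(l + 2*sqrt(2))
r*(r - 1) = r^2 - r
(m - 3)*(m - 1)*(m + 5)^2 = m^4 + 6*m^3 - 12*m^2 - 70*m + 75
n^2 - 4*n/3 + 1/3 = (n - 1)*(n - 1/3)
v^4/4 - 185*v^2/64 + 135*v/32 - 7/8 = (v/4 + 1)*(v - 2)*(v - 7/4)*(v - 1/4)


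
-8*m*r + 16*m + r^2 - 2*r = (-8*m + r)*(r - 2)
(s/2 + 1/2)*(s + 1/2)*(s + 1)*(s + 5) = s^4/2 + 15*s^3/4 + 29*s^2/4 + 21*s/4 + 5/4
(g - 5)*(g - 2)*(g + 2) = g^3 - 5*g^2 - 4*g + 20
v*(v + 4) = v^2 + 4*v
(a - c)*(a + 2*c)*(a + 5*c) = a^3 + 6*a^2*c + 3*a*c^2 - 10*c^3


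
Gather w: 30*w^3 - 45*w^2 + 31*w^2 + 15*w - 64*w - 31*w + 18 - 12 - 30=30*w^3 - 14*w^2 - 80*w - 24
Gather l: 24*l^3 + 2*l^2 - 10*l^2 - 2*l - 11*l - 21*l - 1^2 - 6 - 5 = 24*l^3 - 8*l^2 - 34*l - 12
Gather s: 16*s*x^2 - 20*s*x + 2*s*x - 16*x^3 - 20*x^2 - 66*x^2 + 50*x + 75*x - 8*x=s*(16*x^2 - 18*x) - 16*x^3 - 86*x^2 + 117*x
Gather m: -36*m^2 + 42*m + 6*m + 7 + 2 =-36*m^2 + 48*m + 9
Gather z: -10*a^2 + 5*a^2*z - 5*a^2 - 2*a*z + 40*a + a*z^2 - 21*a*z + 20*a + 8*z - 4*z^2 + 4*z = -15*a^2 + 60*a + z^2*(a - 4) + z*(5*a^2 - 23*a + 12)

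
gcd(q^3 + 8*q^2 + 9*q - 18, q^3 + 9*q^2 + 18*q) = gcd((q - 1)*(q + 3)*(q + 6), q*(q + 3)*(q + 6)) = q^2 + 9*q + 18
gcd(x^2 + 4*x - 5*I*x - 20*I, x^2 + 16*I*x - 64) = 1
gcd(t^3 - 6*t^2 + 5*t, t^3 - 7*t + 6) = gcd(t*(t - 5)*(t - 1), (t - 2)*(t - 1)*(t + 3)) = t - 1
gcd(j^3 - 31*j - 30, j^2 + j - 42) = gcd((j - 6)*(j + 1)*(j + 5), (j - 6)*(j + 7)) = j - 6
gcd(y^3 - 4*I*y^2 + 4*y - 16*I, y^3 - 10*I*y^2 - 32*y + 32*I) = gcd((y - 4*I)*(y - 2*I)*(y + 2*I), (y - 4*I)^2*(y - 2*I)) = y^2 - 6*I*y - 8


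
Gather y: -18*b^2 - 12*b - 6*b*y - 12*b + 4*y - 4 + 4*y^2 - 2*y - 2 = -18*b^2 - 24*b + 4*y^2 + y*(2 - 6*b) - 6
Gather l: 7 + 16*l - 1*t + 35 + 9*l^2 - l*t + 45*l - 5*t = 9*l^2 + l*(61 - t) - 6*t + 42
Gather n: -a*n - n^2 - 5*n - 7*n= -n^2 + n*(-a - 12)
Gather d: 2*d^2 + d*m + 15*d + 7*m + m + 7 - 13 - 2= 2*d^2 + d*(m + 15) + 8*m - 8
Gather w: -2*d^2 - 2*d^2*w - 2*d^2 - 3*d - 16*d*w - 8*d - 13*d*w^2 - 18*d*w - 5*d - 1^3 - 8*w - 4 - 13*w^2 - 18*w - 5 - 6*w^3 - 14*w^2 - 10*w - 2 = -4*d^2 - 16*d - 6*w^3 + w^2*(-13*d - 27) + w*(-2*d^2 - 34*d - 36) - 12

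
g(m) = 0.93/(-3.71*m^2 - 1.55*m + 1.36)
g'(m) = 0.93*(7.42*m + 1.55)/(-3.71*m^2 - 1.55*m + 1.36)^2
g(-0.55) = 0.85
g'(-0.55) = -1.98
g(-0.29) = 0.62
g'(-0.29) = -0.25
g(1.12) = -0.18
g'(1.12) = 0.36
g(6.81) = -0.01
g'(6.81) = 0.00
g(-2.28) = -0.06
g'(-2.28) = -0.07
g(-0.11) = 0.63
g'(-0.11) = 0.31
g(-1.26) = -0.36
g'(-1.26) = -1.09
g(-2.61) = -0.05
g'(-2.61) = -0.04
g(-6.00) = -0.01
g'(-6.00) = -0.00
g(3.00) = -0.03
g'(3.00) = 0.02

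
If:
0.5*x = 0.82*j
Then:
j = 0.609756097560976*x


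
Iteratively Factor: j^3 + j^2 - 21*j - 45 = (j + 3)*(j^2 - 2*j - 15) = (j + 3)^2*(j - 5)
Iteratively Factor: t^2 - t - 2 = (t + 1)*(t - 2)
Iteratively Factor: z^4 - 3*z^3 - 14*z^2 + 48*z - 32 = (z - 2)*(z^3 - z^2 - 16*z + 16) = (z - 2)*(z + 4)*(z^2 - 5*z + 4) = (z - 2)*(z - 1)*(z + 4)*(z - 4)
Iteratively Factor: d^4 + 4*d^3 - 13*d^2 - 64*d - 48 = (d - 4)*(d^3 + 8*d^2 + 19*d + 12) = (d - 4)*(d + 3)*(d^2 + 5*d + 4) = (d - 4)*(d + 3)*(d + 4)*(d + 1)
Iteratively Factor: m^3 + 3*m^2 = (m)*(m^2 + 3*m) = m^2*(m + 3)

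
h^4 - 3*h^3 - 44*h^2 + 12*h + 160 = (h - 8)*(h - 2)*(h + 2)*(h + 5)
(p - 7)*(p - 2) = p^2 - 9*p + 14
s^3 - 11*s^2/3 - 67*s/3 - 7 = (s - 7)*(s + 1/3)*(s + 3)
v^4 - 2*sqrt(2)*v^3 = v^3*(v - 2*sqrt(2))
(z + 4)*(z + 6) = z^2 + 10*z + 24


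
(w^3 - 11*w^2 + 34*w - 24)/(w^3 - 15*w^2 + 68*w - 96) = (w^2 - 7*w + 6)/(w^2 - 11*w + 24)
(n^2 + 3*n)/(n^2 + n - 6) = n/(n - 2)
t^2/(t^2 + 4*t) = t/(t + 4)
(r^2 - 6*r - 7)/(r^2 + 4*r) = (r^2 - 6*r - 7)/(r*(r + 4))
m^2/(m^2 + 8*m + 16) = m^2/(m^2 + 8*m + 16)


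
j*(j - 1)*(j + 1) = j^3 - j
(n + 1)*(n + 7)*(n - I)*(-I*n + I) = -I*n^4 - n^3 - 7*I*n^3 - 7*n^2 + I*n^2 + n + 7*I*n + 7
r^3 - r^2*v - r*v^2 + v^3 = (r - v)^2*(r + v)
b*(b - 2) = b^2 - 2*b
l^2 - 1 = (l - 1)*(l + 1)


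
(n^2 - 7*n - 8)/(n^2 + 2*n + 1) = (n - 8)/(n + 1)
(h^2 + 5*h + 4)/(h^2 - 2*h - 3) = (h + 4)/(h - 3)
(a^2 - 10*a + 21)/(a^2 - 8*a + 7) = (a - 3)/(a - 1)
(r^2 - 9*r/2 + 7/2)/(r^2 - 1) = (r - 7/2)/(r + 1)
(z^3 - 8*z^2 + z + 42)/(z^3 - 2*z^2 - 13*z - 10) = (z^2 - 10*z + 21)/(z^2 - 4*z - 5)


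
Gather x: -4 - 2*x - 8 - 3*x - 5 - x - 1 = -6*x - 18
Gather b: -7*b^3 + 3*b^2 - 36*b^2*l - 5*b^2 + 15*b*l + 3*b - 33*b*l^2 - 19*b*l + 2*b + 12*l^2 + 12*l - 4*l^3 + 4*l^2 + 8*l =-7*b^3 + b^2*(-36*l - 2) + b*(-33*l^2 - 4*l + 5) - 4*l^3 + 16*l^2 + 20*l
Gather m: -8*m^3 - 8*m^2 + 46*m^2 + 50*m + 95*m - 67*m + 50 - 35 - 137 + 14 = -8*m^3 + 38*m^2 + 78*m - 108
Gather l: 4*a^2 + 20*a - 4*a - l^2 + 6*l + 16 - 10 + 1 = 4*a^2 + 16*a - l^2 + 6*l + 7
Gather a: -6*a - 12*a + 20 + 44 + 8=72 - 18*a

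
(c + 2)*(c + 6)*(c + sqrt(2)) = c^3 + sqrt(2)*c^2 + 8*c^2 + 8*sqrt(2)*c + 12*c + 12*sqrt(2)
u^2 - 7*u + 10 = (u - 5)*(u - 2)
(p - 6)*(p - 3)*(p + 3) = p^3 - 6*p^2 - 9*p + 54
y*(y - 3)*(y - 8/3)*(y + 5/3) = y^4 - 4*y^3 - 13*y^2/9 + 40*y/3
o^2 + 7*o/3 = o*(o + 7/3)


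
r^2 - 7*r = r*(r - 7)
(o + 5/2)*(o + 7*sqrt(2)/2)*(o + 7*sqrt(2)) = o^3 + 5*o^2/2 + 21*sqrt(2)*o^2/2 + 105*sqrt(2)*o/4 + 49*o + 245/2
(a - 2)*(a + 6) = a^2 + 4*a - 12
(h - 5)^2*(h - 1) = h^3 - 11*h^2 + 35*h - 25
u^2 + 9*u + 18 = (u + 3)*(u + 6)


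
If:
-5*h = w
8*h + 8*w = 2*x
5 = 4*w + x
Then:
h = -5/36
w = 25/36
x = 20/9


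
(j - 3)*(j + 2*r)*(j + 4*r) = j^3 + 6*j^2*r - 3*j^2 + 8*j*r^2 - 18*j*r - 24*r^2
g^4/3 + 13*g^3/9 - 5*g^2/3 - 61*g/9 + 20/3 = (g/3 + 1)*(g - 5/3)*(g - 1)*(g + 4)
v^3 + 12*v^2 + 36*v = v*(v + 6)^2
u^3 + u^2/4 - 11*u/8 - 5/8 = (u - 5/4)*(u + 1/2)*(u + 1)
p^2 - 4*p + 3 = (p - 3)*(p - 1)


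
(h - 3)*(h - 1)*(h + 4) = h^3 - 13*h + 12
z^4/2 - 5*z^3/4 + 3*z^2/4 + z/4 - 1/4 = (z/2 + 1/4)*(z - 1)^3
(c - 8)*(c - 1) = c^2 - 9*c + 8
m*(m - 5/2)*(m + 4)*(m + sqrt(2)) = m^4 + sqrt(2)*m^3 + 3*m^3/2 - 10*m^2 + 3*sqrt(2)*m^2/2 - 10*sqrt(2)*m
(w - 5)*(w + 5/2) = w^2 - 5*w/2 - 25/2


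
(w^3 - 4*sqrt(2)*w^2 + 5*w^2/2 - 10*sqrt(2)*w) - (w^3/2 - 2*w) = w^3/2 - 4*sqrt(2)*w^2 + 5*w^2/2 - 10*sqrt(2)*w + 2*w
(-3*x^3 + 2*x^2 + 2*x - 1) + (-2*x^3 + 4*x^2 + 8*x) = -5*x^3 + 6*x^2 + 10*x - 1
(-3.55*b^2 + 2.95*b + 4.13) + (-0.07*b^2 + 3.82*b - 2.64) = -3.62*b^2 + 6.77*b + 1.49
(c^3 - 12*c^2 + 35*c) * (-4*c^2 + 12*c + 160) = -4*c^5 + 60*c^4 - 124*c^3 - 1500*c^2 + 5600*c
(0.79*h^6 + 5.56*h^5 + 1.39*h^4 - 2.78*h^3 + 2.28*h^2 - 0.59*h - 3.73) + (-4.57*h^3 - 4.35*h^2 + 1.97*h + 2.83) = 0.79*h^6 + 5.56*h^5 + 1.39*h^4 - 7.35*h^3 - 2.07*h^2 + 1.38*h - 0.9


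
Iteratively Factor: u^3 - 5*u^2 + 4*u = (u - 1)*(u^2 - 4*u) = u*(u - 1)*(u - 4)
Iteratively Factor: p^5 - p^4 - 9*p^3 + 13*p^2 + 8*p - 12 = (p - 1)*(p^4 - 9*p^2 + 4*p + 12) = (p - 1)*(p + 3)*(p^3 - 3*p^2 + 4) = (p - 2)*(p - 1)*(p + 3)*(p^2 - p - 2) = (p - 2)^2*(p - 1)*(p + 3)*(p + 1)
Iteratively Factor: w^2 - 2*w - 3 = (w + 1)*(w - 3)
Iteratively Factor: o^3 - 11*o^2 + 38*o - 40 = (o - 2)*(o^2 - 9*o + 20) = (o - 5)*(o - 2)*(o - 4)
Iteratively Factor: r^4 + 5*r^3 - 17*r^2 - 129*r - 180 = (r + 4)*(r^3 + r^2 - 21*r - 45) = (r - 5)*(r + 4)*(r^2 + 6*r + 9) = (r - 5)*(r + 3)*(r + 4)*(r + 3)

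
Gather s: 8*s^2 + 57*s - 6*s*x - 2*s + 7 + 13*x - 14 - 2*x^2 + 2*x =8*s^2 + s*(55 - 6*x) - 2*x^2 + 15*x - 7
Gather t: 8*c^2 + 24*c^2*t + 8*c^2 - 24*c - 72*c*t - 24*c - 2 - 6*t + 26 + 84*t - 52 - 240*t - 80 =16*c^2 - 48*c + t*(24*c^2 - 72*c - 162) - 108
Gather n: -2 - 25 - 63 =-90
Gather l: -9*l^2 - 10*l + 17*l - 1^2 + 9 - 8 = -9*l^2 + 7*l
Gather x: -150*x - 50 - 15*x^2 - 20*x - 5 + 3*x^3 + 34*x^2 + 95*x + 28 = 3*x^3 + 19*x^2 - 75*x - 27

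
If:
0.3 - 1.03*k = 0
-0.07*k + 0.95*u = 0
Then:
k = 0.29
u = 0.02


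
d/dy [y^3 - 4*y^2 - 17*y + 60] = 3*y^2 - 8*y - 17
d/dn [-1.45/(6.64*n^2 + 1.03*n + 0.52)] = (19.256*n + 1.4935)/(6.64*n^2 + 1.03*n + 0.52)^2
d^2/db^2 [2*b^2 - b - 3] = 4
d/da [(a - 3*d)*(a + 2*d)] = 2*a - d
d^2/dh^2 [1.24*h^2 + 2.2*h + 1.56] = 2.48000000000000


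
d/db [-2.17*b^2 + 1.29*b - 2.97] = 1.29 - 4.34*b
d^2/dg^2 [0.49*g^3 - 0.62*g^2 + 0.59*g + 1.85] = 2.94*g - 1.24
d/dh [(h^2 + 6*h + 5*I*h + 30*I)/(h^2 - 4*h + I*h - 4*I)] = (h^2*(-10 - 4*I) - 68*I*h + 50 + 96*I)/(h^4 + h^3*(-8 + 2*I) + h^2*(15 - 16*I) + h*(8 + 32*I) - 16)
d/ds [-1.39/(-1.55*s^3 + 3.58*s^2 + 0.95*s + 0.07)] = (-6.4635*s^2 + 9.9524*s + 1.3205)/(-1.55*s^3 + 3.58*s^2 + 0.95*s + 0.07)^2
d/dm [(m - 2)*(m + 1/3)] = 2*m - 5/3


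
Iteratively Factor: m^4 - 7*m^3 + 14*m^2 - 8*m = (m - 2)*(m^3 - 5*m^2 + 4*m) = (m - 2)*(m - 1)*(m^2 - 4*m) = (m - 4)*(m - 2)*(m - 1)*(m)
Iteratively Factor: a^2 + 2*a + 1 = (a + 1)*(a + 1)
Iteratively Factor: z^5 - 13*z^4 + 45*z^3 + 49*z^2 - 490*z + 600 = (z + 3)*(z^4 - 16*z^3 + 93*z^2 - 230*z + 200) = (z - 2)*(z + 3)*(z^3 - 14*z^2 + 65*z - 100) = (z - 5)*(z - 2)*(z + 3)*(z^2 - 9*z + 20) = (z - 5)*(z - 4)*(z - 2)*(z + 3)*(z - 5)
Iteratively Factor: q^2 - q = (q - 1)*(q)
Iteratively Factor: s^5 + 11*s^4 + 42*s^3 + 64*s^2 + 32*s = (s + 4)*(s^4 + 7*s^3 + 14*s^2 + 8*s) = (s + 4)^2*(s^3 + 3*s^2 + 2*s) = (s + 1)*(s + 4)^2*(s^2 + 2*s) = s*(s + 1)*(s + 4)^2*(s + 2)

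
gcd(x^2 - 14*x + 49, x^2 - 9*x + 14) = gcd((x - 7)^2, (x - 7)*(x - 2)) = x - 7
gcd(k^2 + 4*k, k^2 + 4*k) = k^2 + 4*k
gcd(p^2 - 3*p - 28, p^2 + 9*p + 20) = p + 4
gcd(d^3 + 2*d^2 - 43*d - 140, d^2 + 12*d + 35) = d + 5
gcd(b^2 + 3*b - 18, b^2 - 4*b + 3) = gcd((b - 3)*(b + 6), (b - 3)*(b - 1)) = b - 3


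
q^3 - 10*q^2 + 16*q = q*(q - 8)*(q - 2)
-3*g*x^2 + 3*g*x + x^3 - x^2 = x*(-3*g + x)*(x - 1)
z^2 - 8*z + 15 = (z - 5)*(z - 3)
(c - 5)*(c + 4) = c^2 - c - 20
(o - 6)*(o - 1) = o^2 - 7*o + 6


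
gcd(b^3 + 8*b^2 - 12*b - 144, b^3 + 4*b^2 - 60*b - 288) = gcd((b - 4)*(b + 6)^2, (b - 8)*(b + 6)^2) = b^2 + 12*b + 36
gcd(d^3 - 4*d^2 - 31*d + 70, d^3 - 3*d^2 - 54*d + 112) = d - 2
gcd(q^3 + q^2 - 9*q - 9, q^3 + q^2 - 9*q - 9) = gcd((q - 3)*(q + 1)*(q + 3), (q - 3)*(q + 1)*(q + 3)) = q^3 + q^2 - 9*q - 9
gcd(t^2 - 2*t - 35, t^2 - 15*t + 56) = t - 7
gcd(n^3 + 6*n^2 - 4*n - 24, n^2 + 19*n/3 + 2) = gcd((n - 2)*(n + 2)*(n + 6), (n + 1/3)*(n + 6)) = n + 6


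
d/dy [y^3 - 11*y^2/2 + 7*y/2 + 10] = 3*y^2 - 11*y + 7/2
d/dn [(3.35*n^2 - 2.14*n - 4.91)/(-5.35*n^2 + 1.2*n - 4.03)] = (-7.429*n^2 - 79.538*n + 14.5162)/(28.6225*n^4 - 12.84*n^3 + 44.561*n^2 - 9.672*n + 16.2409)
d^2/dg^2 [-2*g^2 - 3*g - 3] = -4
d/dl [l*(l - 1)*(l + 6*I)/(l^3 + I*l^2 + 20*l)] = (l^2*(1 - 5*I) + l*(40 + 12*I) - 26 + 120*I)/(l^4 + 2*I*l^3 + 39*l^2 + 40*I*l + 400)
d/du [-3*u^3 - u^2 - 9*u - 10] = -9*u^2 - 2*u - 9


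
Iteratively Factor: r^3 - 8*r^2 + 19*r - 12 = (r - 1)*(r^2 - 7*r + 12) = (r - 3)*(r - 1)*(r - 4)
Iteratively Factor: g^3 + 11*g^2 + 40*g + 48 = (g + 3)*(g^2 + 8*g + 16) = (g + 3)*(g + 4)*(g + 4)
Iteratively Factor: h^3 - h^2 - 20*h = (h + 4)*(h^2 - 5*h) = (h - 5)*(h + 4)*(h)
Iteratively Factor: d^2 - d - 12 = (d - 4)*(d + 3)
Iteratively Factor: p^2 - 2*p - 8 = (p - 4)*(p + 2)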